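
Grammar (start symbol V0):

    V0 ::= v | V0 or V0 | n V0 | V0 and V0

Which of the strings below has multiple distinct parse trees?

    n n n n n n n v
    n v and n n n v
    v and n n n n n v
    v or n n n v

n v and n n n v

n n n n n n n v: 1 tree
n v and n n n v: 2 trees
v and n n n n n v: 1 tree
v or n n n v: 1 tree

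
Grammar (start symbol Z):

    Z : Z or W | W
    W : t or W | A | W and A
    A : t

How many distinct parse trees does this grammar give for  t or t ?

Parse trees for t or t:
  [Z [Z [W [A t]]] or [W [A t]]]
  [Z [W t or [W [A t]]]]

2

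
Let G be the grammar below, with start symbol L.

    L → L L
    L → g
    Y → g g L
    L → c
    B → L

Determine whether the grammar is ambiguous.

Witness: c c c

Derivation 1: L ⇒ L L ⇒ L L L ⇒ c L L ⇒ c c L ⇒ c c c
Derivation 2: L ⇒ L L ⇒ c L ⇒ c L L ⇒ c c L ⇒ c c c

Two distinct leftmost derivations for the same string.

Ambiguous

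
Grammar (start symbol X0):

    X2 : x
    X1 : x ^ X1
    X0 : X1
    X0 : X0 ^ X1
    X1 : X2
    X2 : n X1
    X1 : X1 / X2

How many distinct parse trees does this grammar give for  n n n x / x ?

Parse trees for n n n x / x:
  [X0 [X1 [X2 n [X1 [X2 n [X1 [X2 n [X1 [X1 [X2 x]] / [X2 x]]]]]]]]]
  [X0 [X1 [X2 n [X1 [X2 n [X1 [X1 [X2 n [X1 [X2 x]]]] / [X2 x]]]]]]]
  [X0 [X1 [X2 n [X1 [X1 [X2 n [X1 [X2 n [X1 [X2 x]]]]]] / [X2 x]]]]]
  [X0 [X1 [X1 [X2 n [X1 [X2 n [X1 [X2 n [X1 [X2 x]]]]]]]] / [X2 x]]]

4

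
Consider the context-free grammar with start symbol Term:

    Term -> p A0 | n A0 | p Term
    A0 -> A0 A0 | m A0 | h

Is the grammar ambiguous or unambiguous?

Ambiguous

Witness: n h h h

Derivation 1: Term ⇒ n A0 ⇒ n A0 A0 ⇒ n A0 A0 A0 ⇒ n h A0 A0 ⇒ n h h A0 ⇒ n h h h
Derivation 2: Term ⇒ n A0 ⇒ n A0 A0 ⇒ n h A0 ⇒ n h A0 A0 ⇒ n h h A0 ⇒ n h h h

Two distinct leftmost derivations for the same string.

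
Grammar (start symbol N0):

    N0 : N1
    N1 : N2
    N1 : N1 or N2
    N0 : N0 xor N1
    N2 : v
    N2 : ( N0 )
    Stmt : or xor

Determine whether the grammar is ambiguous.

Unambiguous

(Stmt is unreachable from N0, so its rules don't affect L(N0).) The grammar is stratified — N0 handles 'xor' (left-recursive), N1 handles 'or', N2 atoms. Each operator has a fixed associativity and precedence level, so every string has one parse.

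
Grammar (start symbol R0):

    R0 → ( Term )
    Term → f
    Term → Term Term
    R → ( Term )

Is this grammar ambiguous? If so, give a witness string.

Ambiguous

Witness: ( f f f )

Derivation 1: R0 ⇒ ( Term ) ⇒ ( Term Term ) ⇒ ( f Term ) ⇒ ( f Term Term ) ⇒ ( f f Term ) ⇒ ( f f f )
Derivation 2: R0 ⇒ ( Term ) ⇒ ( Term Term ) ⇒ ( Term Term Term ) ⇒ ( f Term Term ) ⇒ ( f f Term ) ⇒ ( f f f )

Two distinct leftmost derivations for the same string.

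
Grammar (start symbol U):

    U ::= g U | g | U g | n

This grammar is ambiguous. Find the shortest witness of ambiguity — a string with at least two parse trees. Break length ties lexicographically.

g g

length 1: no string has ≥2 trees
length 2: g g has 2 parse trees

Two derivations of g g:
  U ⇒ g U ⇒ g g
  U ⇒ U g ⇒ g g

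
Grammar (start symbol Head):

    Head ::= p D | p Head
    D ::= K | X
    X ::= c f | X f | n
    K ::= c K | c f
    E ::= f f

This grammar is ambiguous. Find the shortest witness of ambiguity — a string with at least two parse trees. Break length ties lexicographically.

p c f

length 2: no string has ≥2 trees
length 3: p c f has 2 parse trees

Two derivations of p c f:
  Head ⇒ p D ⇒ p K ⇒ p c f
  Head ⇒ p D ⇒ p X ⇒ p c f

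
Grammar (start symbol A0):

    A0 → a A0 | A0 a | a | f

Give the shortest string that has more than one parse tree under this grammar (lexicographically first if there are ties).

length 1: no string has ≥2 trees
length 2: a a has 2 parse trees

Two derivations of a a:
  A0 ⇒ a A0 ⇒ a a
  A0 ⇒ A0 a ⇒ a a

a a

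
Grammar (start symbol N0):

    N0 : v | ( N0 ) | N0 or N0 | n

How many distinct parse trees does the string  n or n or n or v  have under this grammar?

5

Parse trees for n or n or n or v:
  [N0 [N0 n] or [N0 [N0 n] or [N0 [N0 n] or [N0 v]]]]
  [N0 [N0 n] or [N0 [N0 [N0 n] or [N0 n]] or [N0 v]]]
  [N0 [N0 [N0 n] or [N0 n]] or [N0 [N0 n] or [N0 v]]]
  [N0 [N0 [N0 n] or [N0 [N0 n] or [N0 n]]] or [N0 v]]
  [N0 [N0 [N0 [N0 n] or [N0 n]] or [N0 n]] or [N0 v]]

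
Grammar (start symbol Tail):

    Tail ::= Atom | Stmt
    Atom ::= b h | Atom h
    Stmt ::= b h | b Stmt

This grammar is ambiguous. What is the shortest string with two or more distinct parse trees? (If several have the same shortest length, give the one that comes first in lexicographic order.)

length 2: b h has 2 parse trees

Two derivations of b h:
  Tail ⇒ Atom ⇒ b h
  Tail ⇒ Stmt ⇒ b h

b h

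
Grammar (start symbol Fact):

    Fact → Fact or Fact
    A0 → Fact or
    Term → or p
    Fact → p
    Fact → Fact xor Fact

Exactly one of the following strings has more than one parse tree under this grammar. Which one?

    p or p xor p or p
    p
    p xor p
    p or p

p or p xor p or p: 5 trees
p: 1 tree
p xor p: 1 tree
p or p: 1 tree

p or p xor p or p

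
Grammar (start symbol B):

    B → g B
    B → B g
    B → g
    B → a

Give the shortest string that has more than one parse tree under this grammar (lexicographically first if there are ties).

length 1: no string has ≥2 trees
length 2: g g has 2 parse trees

Two derivations of g g:
  B ⇒ g B ⇒ g g
  B ⇒ B g ⇒ g g

g g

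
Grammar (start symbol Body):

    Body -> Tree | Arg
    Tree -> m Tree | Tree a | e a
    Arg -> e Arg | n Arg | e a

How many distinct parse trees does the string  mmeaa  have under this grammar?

Parse trees for mmeaa:
  [Body [Tree m [Tree m [Tree [Tree e a] a]]]]
  [Body [Tree m [Tree [Tree m [Tree e a]] a]]]
  [Body [Tree [Tree m [Tree m [Tree e a]]] a]]

3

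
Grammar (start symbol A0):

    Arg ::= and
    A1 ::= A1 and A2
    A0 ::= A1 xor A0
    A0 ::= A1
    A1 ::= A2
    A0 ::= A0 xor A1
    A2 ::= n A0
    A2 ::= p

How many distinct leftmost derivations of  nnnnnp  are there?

Parse trees for nnnnnp:
  [A0 [A1 [A2 n [A0 [A1 [A2 n [A0 [A1 [A2 n [A0 [A1 [A2 n [A0 [A1 [A2 n [A0 [A1 [A2 p]]]]]]]]]]]]]]]]]]

1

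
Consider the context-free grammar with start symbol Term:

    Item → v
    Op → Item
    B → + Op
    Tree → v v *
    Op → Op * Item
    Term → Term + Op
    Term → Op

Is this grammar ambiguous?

Only Term, Op, Item are reachable from Term; ignoring the rest: The grammar is stratified — Term handles '+' (left-recursive), Op handles '*', Item atoms. Each operator has a fixed associativity and precedence level, so every string has one parse.

Unambiguous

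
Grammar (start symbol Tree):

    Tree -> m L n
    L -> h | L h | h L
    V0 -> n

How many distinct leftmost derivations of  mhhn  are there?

Parse trees for mhhn:
  [Tree m [L [L h] h] n]
  [Tree m [L h [L h]] n]

2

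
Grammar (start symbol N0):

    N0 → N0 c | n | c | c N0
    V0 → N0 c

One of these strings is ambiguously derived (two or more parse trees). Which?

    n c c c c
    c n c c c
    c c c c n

c n c c c

n c c c c: 1 tree
c n c c c: 4 trees
c c c c n: 1 tree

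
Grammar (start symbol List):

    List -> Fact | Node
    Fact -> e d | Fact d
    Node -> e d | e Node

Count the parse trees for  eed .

1

Parse trees for eed:
  [List [Node e [Node e d]]]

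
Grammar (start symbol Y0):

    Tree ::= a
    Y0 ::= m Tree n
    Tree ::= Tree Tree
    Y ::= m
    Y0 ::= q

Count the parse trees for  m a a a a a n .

Parse trees for m a a a a a n (showing first 6 of 14):
  [Y0 m [Tree [Tree a] [Tree [Tree a] [Tree [Tree a] [Tree [Tree a] [Tree a]]]]] n]
  [Y0 m [Tree [Tree a] [Tree [Tree a] [Tree [Tree [Tree a] [Tree a]] [Tree a]]]] n]
  [Y0 m [Tree [Tree a] [Tree [Tree [Tree a] [Tree a]] [Tree [Tree a] [Tree a]]]] n]
  [Y0 m [Tree [Tree a] [Tree [Tree [Tree a] [Tree [Tree a] [Tree a]]] [Tree a]]] n]
  [Y0 m [Tree [Tree a] [Tree [Tree [Tree [Tree a] [Tree a]] [Tree a]] [Tree a]]] n]
  [Y0 m [Tree [Tree [Tree a] [Tree a]] [Tree [Tree a] [Tree [Tree a] [Tree a]]]] n]

14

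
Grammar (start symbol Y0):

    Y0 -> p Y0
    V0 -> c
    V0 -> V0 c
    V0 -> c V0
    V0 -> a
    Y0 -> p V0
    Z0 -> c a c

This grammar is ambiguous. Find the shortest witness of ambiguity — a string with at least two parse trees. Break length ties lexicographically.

length 2: no string has ≥2 trees
length 3: p c c has 2 parse trees

Two derivations of p c c:
  Y0 ⇒ p V0 ⇒ p V0 c ⇒ p c c
  Y0 ⇒ p V0 ⇒ p c V0 ⇒ p c c

p c c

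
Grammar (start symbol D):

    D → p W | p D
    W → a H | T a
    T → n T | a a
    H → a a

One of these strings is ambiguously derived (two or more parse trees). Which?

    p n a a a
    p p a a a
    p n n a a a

p p a a a

p n a a a: 1 tree
p p a a a: 2 trees
p n n a a a: 1 tree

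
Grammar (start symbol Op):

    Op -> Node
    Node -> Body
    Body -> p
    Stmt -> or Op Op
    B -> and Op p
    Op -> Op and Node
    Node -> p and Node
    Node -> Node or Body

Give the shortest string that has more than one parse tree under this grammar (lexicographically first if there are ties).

length 1: no string has ≥2 trees
length 3: p and p has 2 parse trees

Two derivations of p and p:
  Op ⇒ Node ⇒ p and Node ⇒ p and Body ⇒ p and p
  Op ⇒ Op and Node ⇒ Node and Node ⇒ Body and Node ⇒ p and Node ⇒ p and Body ⇒ p and p

p and p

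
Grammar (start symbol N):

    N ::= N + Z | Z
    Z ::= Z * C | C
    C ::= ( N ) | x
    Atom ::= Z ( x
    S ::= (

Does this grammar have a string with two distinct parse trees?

(Atom, S are unreachable from N, so their rules don't affect L(N).) The grammar is stratified — N handles '+' (left-recursive), Z handles '*', C atoms. Each operator has a fixed associativity and precedence level, so every string has one parse.

Unambiguous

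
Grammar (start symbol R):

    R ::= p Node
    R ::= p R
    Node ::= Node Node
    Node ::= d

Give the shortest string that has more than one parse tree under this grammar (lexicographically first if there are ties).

p d d d

length 2: no string has ≥2 trees
length 3: no string has ≥2 trees
length 4: p d d d has 2 parse trees

Two derivations of p d d d:
  R ⇒ p Node ⇒ p Node Node ⇒ p Node Node Node ⇒ p d Node Node ⇒ p d d Node ⇒ p d d d
  R ⇒ p Node ⇒ p Node Node ⇒ p d Node ⇒ p d Node Node ⇒ p d d Node ⇒ p d d d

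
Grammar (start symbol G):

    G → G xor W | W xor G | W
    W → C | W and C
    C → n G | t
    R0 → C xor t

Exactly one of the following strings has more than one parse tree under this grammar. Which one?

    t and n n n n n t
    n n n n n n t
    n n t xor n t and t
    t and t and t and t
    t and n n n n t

n n t xor n t and t

t and n n n n n t: 1 tree
n n n n n n t: 1 tree
n n t xor n t and t: 18 trees
t and t and t and t: 1 tree
t and n n n n t: 1 tree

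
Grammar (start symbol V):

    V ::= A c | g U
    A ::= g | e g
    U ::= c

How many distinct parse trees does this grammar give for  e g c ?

Parse trees for e g c:
  [V [A e g] c]

1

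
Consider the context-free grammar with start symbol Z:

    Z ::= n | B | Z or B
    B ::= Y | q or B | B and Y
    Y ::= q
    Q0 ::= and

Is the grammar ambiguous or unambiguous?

Witness: q or q

Derivation 1: Z ⇒ B ⇒ q or B ⇒ q or Y ⇒ q or q
Derivation 2: Z ⇒ Z or B ⇒ B or B ⇒ Y or B ⇒ q or B ⇒ q or Y ⇒ q or q

Two distinct leftmost derivations for the same string.

Ambiguous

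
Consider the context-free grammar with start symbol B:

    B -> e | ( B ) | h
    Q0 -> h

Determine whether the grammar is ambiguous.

Only B is reachable from B; ignoring the rest: Each string is a nest of matched brackets around a single atom. An opening bracket forces the recursive rule; an atom forces the base rule.

Unambiguous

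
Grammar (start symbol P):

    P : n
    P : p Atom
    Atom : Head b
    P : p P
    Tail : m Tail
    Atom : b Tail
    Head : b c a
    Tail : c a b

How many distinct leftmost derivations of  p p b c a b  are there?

Parse trees for p p b c a b:
  [P p [P p [Atom [Head b c a] b]]]
  [P p [P p [Atom b [Tail c a b]]]]

2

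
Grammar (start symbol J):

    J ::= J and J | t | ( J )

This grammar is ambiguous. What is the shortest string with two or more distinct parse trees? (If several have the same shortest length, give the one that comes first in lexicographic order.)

length 1: no string has ≥2 trees
length 3: no string has ≥2 trees
length 5: t and t and t has 2 parse trees

Two derivations of t and t and t:
  J ⇒ J and J ⇒ J and J and J ⇒ t and J and J ⇒ t and t and J ⇒ t and t and t
  J ⇒ J and J ⇒ t and J ⇒ t and J and J ⇒ t and t and J ⇒ t and t and t

t and t and t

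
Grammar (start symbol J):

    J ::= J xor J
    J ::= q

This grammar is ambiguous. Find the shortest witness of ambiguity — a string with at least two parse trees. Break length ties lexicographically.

length 1: no string has ≥2 trees
length 3: no string has ≥2 trees
length 5: q xor q xor q has 2 parse trees

Two derivations of q xor q xor q:
  J ⇒ J xor J ⇒ J xor J xor J ⇒ q xor J xor J ⇒ q xor q xor J ⇒ q xor q xor q
  J ⇒ J xor J ⇒ q xor J ⇒ q xor J xor J ⇒ q xor q xor J ⇒ q xor q xor q

q xor q xor q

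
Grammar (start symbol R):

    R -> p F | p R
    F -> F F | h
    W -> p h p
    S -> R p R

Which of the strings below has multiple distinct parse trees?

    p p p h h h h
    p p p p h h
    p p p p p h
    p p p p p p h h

p p p h h h h

p p p h h h h: 5 trees
p p p p h h: 1 tree
p p p p p h: 1 tree
p p p p p p h h: 1 tree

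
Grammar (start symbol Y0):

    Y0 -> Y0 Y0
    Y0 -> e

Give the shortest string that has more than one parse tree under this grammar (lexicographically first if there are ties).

length 1: no string has ≥2 trees
length 2: no string has ≥2 trees
length 3: e e e has 2 parse trees

Two derivations of e e e:
  Y0 ⇒ Y0 Y0 ⇒ Y0 Y0 Y0 ⇒ e Y0 Y0 ⇒ e e Y0 ⇒ e e e
  Y0 ⇒ Y0 Y0 ⇒ e Y0 ⇒ e Y0 Y0 ⇒ e e Y0 ⇒ e e e

e e e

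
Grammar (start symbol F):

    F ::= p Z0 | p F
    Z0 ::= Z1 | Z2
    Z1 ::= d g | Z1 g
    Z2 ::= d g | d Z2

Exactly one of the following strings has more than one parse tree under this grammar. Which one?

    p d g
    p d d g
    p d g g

p d g

p d g: 2 trees
p d d g: 1 tree
p d g g: 1 tree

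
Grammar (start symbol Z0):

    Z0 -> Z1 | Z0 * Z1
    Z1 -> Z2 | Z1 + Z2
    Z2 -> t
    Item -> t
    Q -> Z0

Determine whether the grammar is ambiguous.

Only Z0, Z1, Z2 are reachable from Z0; ignoring the rest: This is a standard precedence ladder (Z0 over Z1 over Z2), with each level left-recursive on its own operator ('*' at Z0, '+' at Z1). That structure is LR(1), hence unambiguous.

Unambiguous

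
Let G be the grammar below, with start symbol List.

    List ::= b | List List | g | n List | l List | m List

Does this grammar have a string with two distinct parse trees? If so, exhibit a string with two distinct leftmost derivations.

Ambiguous

Witness: b b b

Derivation 1: List ⇒ List List ⇒ b List ⇒ b List List ⇒ b b List ⇒ b b b
Derivation 2: List ⇒ List List ⇒ List List List ⇒ b List List ⇒ b b List ⇒ b b b

Two distinct leftmost derivations for the same string.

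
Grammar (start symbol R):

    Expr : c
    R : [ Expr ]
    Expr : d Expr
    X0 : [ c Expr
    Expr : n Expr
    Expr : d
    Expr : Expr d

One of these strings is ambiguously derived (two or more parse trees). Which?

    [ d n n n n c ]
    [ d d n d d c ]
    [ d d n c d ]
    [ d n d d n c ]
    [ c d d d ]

[ d d n c d ]

[ d n n n n c ]: 1 tree
[ d d n d d c ]: 1 tree
[ d d n c d ]: 4 trees
[ d n d d n c ]: 1 tree
[ c d d d ]: 1 tree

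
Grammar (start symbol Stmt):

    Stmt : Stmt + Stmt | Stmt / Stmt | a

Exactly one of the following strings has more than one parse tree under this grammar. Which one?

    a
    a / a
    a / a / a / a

a / a / a / a

a: 1 tree
a / a: 1 tree
a / a / a / a: 5 trees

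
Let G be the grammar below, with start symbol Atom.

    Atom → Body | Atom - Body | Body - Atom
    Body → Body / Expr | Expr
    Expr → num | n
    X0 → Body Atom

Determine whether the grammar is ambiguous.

Witness: n - n

Derivation 1: Atom ⇒ Atom - Body ⇒ Body - Body ⇒ Expr - Body ⇒ n - Body ⇒ n - Expr ⇒ n - n
Derivation 2: Atom ⇒ Body - Atom ⇒ Expr - Atom ⇒ n - Atom ⇒ n - Body ⇒ n - Expr ⇒ n - n

Two distinct leftmost derivations for the same string.

Ambiguous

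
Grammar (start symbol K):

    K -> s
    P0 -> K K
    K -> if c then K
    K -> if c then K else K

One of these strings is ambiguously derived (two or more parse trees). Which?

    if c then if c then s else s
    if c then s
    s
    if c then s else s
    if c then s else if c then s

if c then if c then s else s

if c then if c then s else s: 2 trees
if c then s: 1 tree
s: 1 tree
if c then s else s: 1 tree
if c then s else if c then s: 1 tree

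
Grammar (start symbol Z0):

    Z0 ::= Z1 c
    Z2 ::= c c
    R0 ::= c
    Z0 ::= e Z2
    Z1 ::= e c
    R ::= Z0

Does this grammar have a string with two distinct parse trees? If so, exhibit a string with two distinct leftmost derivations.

Witness: e c c

Derivation 1: Z0 ⇒ Z1 c ⇒ e c c
Derivation 2: Z0 ⇒ e Z2 ⇒ e c c

Two distinct leftmost derivations for the same string.

Ambiguous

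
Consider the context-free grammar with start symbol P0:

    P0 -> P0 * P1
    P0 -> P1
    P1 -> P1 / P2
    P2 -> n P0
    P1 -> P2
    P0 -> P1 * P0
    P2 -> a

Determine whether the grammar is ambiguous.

Witness: a * a

Derivation 1: P0 ⇒ P0 * P1 ⇒ P1 * P1 ⇒ P2 * P1 ⇒ a * P1 ⇒ a * P2 ⇒ a * a
Derivation 2: P0 ⇒ P1 * P0 ⇒ P2 * P0 ⇒ a * P0 ⇒ a * P1 ⇒ a * P2 ⇒ a * a

Two distinct leftmost derivations for the same string.

Ambiguous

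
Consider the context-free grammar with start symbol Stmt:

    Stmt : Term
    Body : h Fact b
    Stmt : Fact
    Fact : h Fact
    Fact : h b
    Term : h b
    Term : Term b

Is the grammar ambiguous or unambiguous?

Ambiguous

Witness: h b

Derivation 1: Stmt ⇒ Term ⇒ h b
Derivation 2: Stmt ⇒ Fact ⇒ h b

Two distinct leftmost derivations for the same string.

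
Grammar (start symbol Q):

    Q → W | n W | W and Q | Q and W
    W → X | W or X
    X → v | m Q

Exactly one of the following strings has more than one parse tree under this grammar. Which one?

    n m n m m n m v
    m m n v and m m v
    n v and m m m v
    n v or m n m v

m m n v and m m v

n m n m m n m v: 1 tree
m m n v and m m v: 5 trees
n v and m m m v: 1 tree
n v or m n m v: 1 tree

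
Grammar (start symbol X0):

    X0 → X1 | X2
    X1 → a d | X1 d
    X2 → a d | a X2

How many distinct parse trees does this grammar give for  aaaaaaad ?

1

Parse trees for aaaaaaad:
  [X0 [X2 a [X2 a [X2 a [X2 a [X2 a [X2 a [X2 a d]]]]]]]]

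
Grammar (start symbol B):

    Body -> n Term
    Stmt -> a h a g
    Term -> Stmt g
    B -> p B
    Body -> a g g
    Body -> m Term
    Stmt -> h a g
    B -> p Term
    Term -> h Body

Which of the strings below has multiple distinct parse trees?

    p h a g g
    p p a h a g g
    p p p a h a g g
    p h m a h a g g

p h a g g

p h a g g: 2 trees
p p a h a g g: 1 tree
p p p a h a g g: 1 tree
p h m a h a g g: 1 tree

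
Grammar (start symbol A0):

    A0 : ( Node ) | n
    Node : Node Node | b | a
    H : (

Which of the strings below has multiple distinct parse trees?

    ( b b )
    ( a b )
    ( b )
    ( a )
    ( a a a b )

( b b ): 1 tree
( a b ): 1 tree
( b ): 1 tree
( a ): 1 tree
( a a a b ): 5 trees

( a a a b )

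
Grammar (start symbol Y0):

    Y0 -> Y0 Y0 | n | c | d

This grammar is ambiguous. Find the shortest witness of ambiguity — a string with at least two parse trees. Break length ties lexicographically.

length 1: no string has ≥2 trees
length 2: no string has ≥2 trees
length 3: c c c has 2 parse trees

Two derivations of c c c:
  Y0 ⇒ Y0 Y0 ⇒ Y0 Y0 Y0 ⇒ c Y0 Y0 ⇒ c c Y0 ⇒ c c c
  Y0 ⇒ Y0 Y0 ⇒ c Y0 ⇒ c Y0 Y0 ⇒ c c Y0 ⇒ c c c

c c c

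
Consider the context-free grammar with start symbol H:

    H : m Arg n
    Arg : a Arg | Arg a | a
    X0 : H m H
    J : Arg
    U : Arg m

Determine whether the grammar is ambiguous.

Ambiguous

Witness: m a a n

Derivation 1: H ⇒ m Arg n ⇒ m a Arg n ⇒ m a a n
Derivation 2: H ⇒ m Arg n ⇒ m Arg a n ⇒ m a a n

Two distinct leftmost derivations for the same string.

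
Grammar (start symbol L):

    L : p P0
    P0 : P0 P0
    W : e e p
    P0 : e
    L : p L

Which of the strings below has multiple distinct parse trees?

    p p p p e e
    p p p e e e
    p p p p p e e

p p p e e e

p p p p e e: 1 tree
p p p e e e: 2 trees
p p p p p e e: 1 tree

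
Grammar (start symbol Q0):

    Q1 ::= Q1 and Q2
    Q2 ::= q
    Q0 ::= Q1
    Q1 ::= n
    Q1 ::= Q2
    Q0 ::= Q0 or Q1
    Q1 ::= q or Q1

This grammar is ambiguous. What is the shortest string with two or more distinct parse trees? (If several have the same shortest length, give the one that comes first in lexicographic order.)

q or n

length 1: no string has ≥2 trees
length 3: q or n has 2 parse trees

Two derivations of q or n:
  Q0 ⇒ Q1 ⇒ q or Q1 ⇒ q or n
  Q0 ⇒ Q0 or Q1 ⇒ Q1 or Q1 ⇒ Q2 or Q1 ⇒ q or Q1 ⇒ q or n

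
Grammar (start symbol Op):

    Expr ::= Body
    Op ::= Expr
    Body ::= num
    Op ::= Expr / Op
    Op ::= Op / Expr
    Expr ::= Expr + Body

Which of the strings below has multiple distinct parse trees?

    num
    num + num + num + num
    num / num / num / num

num / num / num / num

num: 1 tree
num + num + num + num: 1 tree
num / num / num / num: 8 trees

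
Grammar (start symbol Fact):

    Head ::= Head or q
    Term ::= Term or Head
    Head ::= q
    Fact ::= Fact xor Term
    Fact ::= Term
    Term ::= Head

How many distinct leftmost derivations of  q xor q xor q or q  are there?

Parse trees for q xor q xor q or q:
  [Fact [Fact [Fact [Term [Head q]]] xor [Term [Head q]]] xor [Term [Term [Head q]] or [Head q]]]
  [Fact [Fact [Fact [Term [Head q]]] xor [Term [Head q]]] xor [Term [Head [Head q] or q]]]

2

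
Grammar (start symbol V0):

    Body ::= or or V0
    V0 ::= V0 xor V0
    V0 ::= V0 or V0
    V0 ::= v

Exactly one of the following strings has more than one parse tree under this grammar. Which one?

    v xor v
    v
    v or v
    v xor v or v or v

v xor v: 1 tree
v: 1 tree
v or v: 1 tree
v xor v or v or v: 5 trees

v xor v or v or v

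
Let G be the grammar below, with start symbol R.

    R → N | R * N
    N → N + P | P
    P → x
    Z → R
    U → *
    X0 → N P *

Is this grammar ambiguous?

Only R, N, P are reachable from R; ignoring the rest: R → R * N | N  ;  N → N + P | P  — a left-associative chain with P at the bottom. Each string factors uniquely by precedence.

Unambiguous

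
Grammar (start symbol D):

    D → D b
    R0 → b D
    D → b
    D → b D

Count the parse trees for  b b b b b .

16

Parse trees for b b b b b (showing first 6 of 16):
  [D [D [D [D [D b] b] b] b] b]
  [D [D [D [D b [D b]] b] b] b]
  [D [D [D b [D [D b] b]] b] b]
  [D [D [D b [D b [D b]]] b] b]
  [D [D b [D [D [D b] b] b]] b]
  [D [D b [D [D b [D b]] b]] b]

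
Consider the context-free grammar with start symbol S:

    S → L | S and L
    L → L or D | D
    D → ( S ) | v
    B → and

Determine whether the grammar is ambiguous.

(B is unreachable from S, so its rules don't affect L(S).) S → S and L | L  ;  L → L or D | D  — a left-associative chain with D at the bottom. Each string factors uniquely by precedence.

Unambiguous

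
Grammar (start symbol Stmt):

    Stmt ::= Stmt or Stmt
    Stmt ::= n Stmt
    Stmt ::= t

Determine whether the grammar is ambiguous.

Witness: n t or t

Derivation 1: Stmt ⇒ Stmt or Stmt ⇒ n Stmt or Stmt ⇒ n t or Stmt ⇒ n t or t
Derivation 2: Stmt ⇒ n Stmt ⇒ n Stmt or Stmt ⇒ n t or Stmt ⇒ n t or t

Two distinct leftmost derivations for the same string.

Ambiguous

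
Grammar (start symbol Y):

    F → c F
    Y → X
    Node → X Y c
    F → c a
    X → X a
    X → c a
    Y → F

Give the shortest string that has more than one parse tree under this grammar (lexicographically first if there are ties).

c a

length 2: c a has 2 parse trees

Two derivations of c a:
  Y ⇒ X ⇒ c a
  Y ⇒ F ⇒ c a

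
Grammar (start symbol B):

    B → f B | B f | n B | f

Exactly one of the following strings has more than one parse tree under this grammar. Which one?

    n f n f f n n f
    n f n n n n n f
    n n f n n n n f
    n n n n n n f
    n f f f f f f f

n f n f f n n f: 1 tree
n f n n n n n f: 1 tree
n n f n n n n f: 1 tree
n n n n n n f: 1 tree
n f f f f f f f: 127 trees

n f f f f f f f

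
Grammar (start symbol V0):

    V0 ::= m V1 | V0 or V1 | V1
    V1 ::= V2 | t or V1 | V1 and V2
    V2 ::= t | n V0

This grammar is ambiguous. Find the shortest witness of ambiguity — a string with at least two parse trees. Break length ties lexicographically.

length 1: no string has ≥2 trees
length 2: no string has ≥2 trees
length 3: t or t has 2 parse trees

Two derivations of t or t:
  V0 ⇒ V0 or V1 ⇒ V1 or V1 ⇒ V2 or V1 ⇒ t or V1 ⇒ t or V2 ⇒ t or t
  V0 ⇒ V1 ⇒ t or V1 ⇒ t or V2 ⇒ t or t

t or t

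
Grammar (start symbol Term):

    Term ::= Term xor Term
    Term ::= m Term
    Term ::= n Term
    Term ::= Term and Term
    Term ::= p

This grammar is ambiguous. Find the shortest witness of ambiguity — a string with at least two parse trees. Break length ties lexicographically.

length 1: no string has ≥2 trees
length 2: no string has ≥2 trees
length 3: no string has ≥2 trees
length 4: m p and p has 2 parse trees

Two derivations of m p and p:
  Term ⇒ m Term ⇒ m Term and Term ⇒ m p and Term ⇒ m p and p
  Term ⇒ Term and Term ⇒ m Term and Term ⇒ m p and Term ⇒ m p and p

m p and p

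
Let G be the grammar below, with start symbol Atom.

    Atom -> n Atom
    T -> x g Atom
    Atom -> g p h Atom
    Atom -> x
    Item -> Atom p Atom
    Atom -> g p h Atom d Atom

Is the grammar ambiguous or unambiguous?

Ambiguous

Witness: g p h g p h x d x

Derivation 1: Atom ⇒ g p h Atom ⇒ g p h g p h Atom d Atom ⇒ g p h g p h x d Atom ⇒ g p h g p h x d x
Derivation 2: Atom ⇒ g p h Atom d Atom ⇒ g p h g p h Atom d Atom ⇒ g p h g p h x d Atom ⇒ g p h g p h x d x

Two distinct leftmost derivations for the same string.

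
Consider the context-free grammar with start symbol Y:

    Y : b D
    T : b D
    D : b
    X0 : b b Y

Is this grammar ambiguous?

Only Y, D are reachable from Y; ignoring the rest: Each reachable nonterminal has at most one production per leading terminal, and all productions are right-linear; the derivation is determined token-by-token.

Unambiguous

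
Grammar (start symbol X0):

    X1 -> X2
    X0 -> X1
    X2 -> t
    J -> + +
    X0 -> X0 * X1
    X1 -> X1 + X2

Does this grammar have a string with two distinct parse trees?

Only X0, X1, X2 are reachable from X0; ignoring the rest: This is a standard precedence ladder (X0 over X1 over X2), with each level left-recursive on its own operator ('*' at X0, '+' at X1). That structure is LR(1), hence unambiguous.

Unambiguous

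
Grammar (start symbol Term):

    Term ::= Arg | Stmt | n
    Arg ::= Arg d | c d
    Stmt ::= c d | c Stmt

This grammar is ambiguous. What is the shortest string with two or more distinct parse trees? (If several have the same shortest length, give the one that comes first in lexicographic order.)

length 1: no string has ≥2 trees
length 2: c d has 2 parse trees

Two derivations of c d:
  Term ⇒ Arg ⇒ c d
  Term ⇒ Stmt ⇒ c d

c d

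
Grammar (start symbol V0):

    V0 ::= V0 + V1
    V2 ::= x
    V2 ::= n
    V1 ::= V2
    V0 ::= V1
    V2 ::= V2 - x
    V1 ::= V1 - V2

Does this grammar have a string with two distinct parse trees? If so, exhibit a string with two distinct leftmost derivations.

Witness: n - x

Derivation 1: V0 ⇒ V1 ⇒ V2 ⇒ V2 - x ⇒ n - x
Derivation 2: V0 ⇒ V1 ⇒ V1 - V2 ⇒ V2 - V2 ⇒ n - V2 ⇒ n - x

Two distinct leftmost derivations for the same string.

Ambiguous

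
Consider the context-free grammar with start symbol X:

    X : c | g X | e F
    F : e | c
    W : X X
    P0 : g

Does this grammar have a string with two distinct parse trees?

Unambiguous

(W, P0 are unreachable from X, so their rules don't affect L(X).) The reachable rules are right-linear with at most one rule per (nonterminal, next-terminal) pair. Each input token forces the next rule, so parsing is deterministic.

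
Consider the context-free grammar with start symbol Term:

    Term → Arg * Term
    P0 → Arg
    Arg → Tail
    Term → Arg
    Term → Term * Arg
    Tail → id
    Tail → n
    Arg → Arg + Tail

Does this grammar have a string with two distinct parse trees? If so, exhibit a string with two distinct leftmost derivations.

Ambiguous

Witness: id * id

Derivation 1: Term ⇒ Arg * Term ⇒ Tail * Term ⇒ id * Term ⇒ id * Arg ⇒ id * Tail ⇒ id * id
Derivation 2: Term ⇒ Term * Arg ⇒ Arg * Arg ⇒ Tail * Arg ⇒ id * Arg ⇒ id * Tail ⇒ id * id

Two distinct leftmost derivations for the same string.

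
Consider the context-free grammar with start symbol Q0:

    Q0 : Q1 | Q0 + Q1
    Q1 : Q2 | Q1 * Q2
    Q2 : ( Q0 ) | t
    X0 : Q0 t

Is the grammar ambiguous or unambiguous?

Unambiguous

(X0 is unreachable from Q0, so its rules don't affect L(Q0).) Q0 → Q0 + Q1 | Q1  ;  Q1 → Q1 * Q2 | Q2  — a left-associative chain with Q2 at the bottom. Each string factors uniquely by precedence.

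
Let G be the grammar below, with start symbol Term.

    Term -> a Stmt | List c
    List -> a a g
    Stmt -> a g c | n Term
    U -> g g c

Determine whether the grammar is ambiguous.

Witness: a a g c

Derivation 1: Term ⇒ a Stmt ⇒ a a g c
Derivation 2: Term ⇒ List c ⇒ a a g c

Two distinct leftmost derivations for the same string.

Ambiguous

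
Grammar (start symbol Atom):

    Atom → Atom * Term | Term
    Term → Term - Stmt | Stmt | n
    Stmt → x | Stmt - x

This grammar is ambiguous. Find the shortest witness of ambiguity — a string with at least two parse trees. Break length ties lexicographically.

length 1: no string has ≥2 trees
length 3: x - x has 2 parse trees

Two derivations of x - x:
  Atom ⇒ Term ⇒ Term - Stmt ⇒ Stmt - Stmt ⇒ x - Stmt ⇒ x - x
  Atom ⇒ Term ⇒ Stmt ⇒ Stmt - x ⇒ x - x

x - x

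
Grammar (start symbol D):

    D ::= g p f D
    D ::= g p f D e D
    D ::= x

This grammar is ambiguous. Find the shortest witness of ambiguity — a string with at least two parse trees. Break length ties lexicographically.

length 1: no string has ≥2 trees
length 4: no string has ≥2 trees
length 6: no string has ≥2 trees
length 7: no string has ≥2 trees
length 9: g p f g p f x e x has 2 parse trees

Two derivations of g p f g p f x e x:
  D ⇒ g p f D ⇒ g p f g p f D e D ⇒ g p f g p f x e D ⇒ g p f g p f x e x
  D ⇒ g p f D e D ⇒ g p f g p f D e D ⇒ g p f g p f x e D ⇒ g p f g p f x e x

g p f g p f x e x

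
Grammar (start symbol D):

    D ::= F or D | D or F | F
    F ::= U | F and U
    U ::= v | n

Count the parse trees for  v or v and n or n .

4

Parse trees for v or v and n or n:
  [D [F [U v]] or [D [F [F [U v]] and [U n]] or [D [F [U n]]]]]
  [D [F [U v]] or [D [D [F [F [U v]] and [U n]]] or [F [U n]]]]
  [D [D [F [U v]] or [D [F [F [U v]] and [U n]]]] or [F [U n]]]
  [D [D [D [F [U v]]] or [F [F [U v]] and [U n]]] or [F [U n]]]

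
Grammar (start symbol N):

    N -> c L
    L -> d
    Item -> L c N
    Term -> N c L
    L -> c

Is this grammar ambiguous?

(Term, Item are unreachable from N, so their rules don't affect L(N).) Restricted to the reachable nonterminals, every rule has the form A → t or A → t B, and no two rules for the same A share a first terminal. The grammar encodes a DFA — one run per string.

Unambiguous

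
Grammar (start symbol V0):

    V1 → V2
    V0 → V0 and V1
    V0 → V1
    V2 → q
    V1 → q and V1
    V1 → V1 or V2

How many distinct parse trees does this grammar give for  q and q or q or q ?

Parse trees for q and q or q or q:
  [V0 [V0 [V1 [V2 q]]] and [V1 [V1 [V1 [V2 q]] or [V2 q]] or [V2 q]]]
  [V0 [V1 q and [V1 [V1 [V1 [V2 q]] or [V2 q]] or [V2 q]]]]
  [V0 [V1 [V1 q and [V1 [V1 [V2 q]] or [V2 q]]] or [V2 q]]]
  [V0 [V1 [V1 [V1 q and [V1 [V2 q]]] or [V2 q]] or [V2 q]]]

4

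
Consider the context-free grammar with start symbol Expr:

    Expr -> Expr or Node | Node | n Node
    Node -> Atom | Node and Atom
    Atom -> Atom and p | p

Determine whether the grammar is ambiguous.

Ambiguous

Witness: p and p

Derivation 1: Expr ⇒ Node ⇒ Atom ⇒ Atom and p ⇒ p and p
Derivation 2: Expr ⇒ Node ⇒ Node and Atom ⇒ Atom and Atom ⇒ p and Atom ⇒ p and p

Two distinct leftmost derivations for the same string.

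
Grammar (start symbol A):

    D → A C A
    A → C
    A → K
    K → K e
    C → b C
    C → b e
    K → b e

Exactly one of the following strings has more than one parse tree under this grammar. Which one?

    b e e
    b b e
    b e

b e e: 1 tree
b b e: 1 tree
b e: 2 trees

b e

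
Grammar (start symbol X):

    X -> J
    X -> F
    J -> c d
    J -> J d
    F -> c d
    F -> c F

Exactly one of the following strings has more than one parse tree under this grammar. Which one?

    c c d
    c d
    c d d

c d

c c d: 1 tree
c d: 2 trees
c d d: 1 tree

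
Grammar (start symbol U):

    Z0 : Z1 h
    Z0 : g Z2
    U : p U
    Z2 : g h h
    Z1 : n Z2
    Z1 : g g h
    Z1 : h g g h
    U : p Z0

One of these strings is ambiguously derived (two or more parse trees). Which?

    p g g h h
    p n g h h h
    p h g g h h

p g g h h: 2 trees
p n g h h h: 1 tree
p h g g h h: 1 tree

p g g h h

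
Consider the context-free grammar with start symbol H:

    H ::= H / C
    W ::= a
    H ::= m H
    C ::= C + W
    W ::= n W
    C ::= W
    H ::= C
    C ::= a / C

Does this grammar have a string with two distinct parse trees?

Witness: a / a

Derivation 1: H ⇒ H / C ⇒ C / C ⇒ W / C ⇒ a / C ⇒ a / W ⇒ a / a
Derivation 2: H ⇒ C ⇒ a / C ⇒ a / W ⇒ a / a

Two distinct leftmost derivations for the same string.

Ambiguous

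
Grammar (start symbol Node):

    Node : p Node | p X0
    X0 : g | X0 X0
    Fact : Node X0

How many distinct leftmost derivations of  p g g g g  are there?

5

Parse trees for p g g g g:
  [Node p [X0 [X0 g] [X0 [X0 g] [X0 [X0 g] [X0 g]]]]]
  [Node p [X0 [X0 g] [X0 [X0 [X0 g] [X0 g]] [X0 g]]]]
  [Node p [X0 [X0 [X0 g] [X0 g]] [X0 [X0 g] [X0 g]]]]
  [Node p [X0 [X0 [X0 g] [X0 [X0 g] [X0 g]]] [X0 g]]]
  [Node p [X0 [X0 [X0 [X0 g] [X0 g]] [X0 g]] [X0 g]]]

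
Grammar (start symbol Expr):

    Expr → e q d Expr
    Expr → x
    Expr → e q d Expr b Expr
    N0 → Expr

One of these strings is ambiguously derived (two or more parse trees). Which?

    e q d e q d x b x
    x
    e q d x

e q d e q d x b x

e q d e q d x b x: 2 trees
x: 1 tree
e q d x: 1 tree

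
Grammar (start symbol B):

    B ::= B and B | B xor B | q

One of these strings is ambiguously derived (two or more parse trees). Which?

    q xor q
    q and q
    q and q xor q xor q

q and q xor q xor q

q xor q: 1 tree
q and q: 1 tree
q and q xor q xor q: 5 trees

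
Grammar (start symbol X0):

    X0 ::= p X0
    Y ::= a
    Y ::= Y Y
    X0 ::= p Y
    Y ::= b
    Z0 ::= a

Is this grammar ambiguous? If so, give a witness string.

Witness: p a a a

Derivation 1: X0 ⇒ p Y ⇒ p Y Y ⇒ p a Y ⇒ p a Y Y ⇒ p a a Y ⇒ p a a a
Derivation 2: X0 ⇒ p Y ⇒ p Y Y ⇒ p Y Y Y ⇒ p a Y Y ⇒ p a a Y ⇒ p a a a

Two distinct leftmost derivations for the same string.

Ambiguous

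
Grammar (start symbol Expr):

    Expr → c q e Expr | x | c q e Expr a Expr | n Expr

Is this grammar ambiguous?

Witness: c q e c q e x a x

Derivation 1: Expr ⇒ c q e Expr ⇒ c q e c q e Expr a Expr ⇒ c q e c q e x a Expr ⇒ c q e c q e x a x
Derivation 2: Expr ⇒ c q e Expr a Expr ⇒ c q e c q e Expr a Expr ⇒ c q e c q e x a Expr ⇒ c q e c q e x a x

Two distinct leftmost derivations for the same string.

Ambiguous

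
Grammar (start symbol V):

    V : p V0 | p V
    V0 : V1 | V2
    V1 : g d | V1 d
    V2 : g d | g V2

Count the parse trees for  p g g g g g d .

1

Parse trees for p g g g g g d:
  [V p [V0 [V2 g [V2 g [V2 g [V2 g [V2 g d]]]]]]]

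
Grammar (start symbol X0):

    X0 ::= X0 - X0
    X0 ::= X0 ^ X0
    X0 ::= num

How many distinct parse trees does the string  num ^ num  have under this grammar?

1

Parse trees for num ^ num:
  [X0 [X0 num] ^ [X0 num]]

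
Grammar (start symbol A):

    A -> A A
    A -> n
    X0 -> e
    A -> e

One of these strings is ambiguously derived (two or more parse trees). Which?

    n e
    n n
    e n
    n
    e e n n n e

n e: 1 tree
n n: 1 tree
e n: 1 tree
n: 1 tree
e e n n n e: 42 trees

e e n n n e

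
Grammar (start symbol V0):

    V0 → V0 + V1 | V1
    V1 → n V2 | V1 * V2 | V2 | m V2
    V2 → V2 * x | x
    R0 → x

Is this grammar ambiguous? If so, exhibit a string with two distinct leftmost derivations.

Ambiguous

Witness: x * x

Derivation 1: V0 ⇒ V1 ⇒ V1 * V2 ⇒ V2 * V2 ⇒ x * V2 ⇒ x * x
Derivation 2: V0 ⇒ V1 ⇒ V2 ⇒ V2 * x ⇒ x * x

Two distinct leftmost derivations for the same string.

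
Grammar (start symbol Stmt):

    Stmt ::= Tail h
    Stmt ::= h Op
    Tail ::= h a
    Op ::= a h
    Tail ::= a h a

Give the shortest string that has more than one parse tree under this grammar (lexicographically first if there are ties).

length 3: h a h has 2 parse trees

Two derivations of h a h:
  Stmt ⇒ Tail h ⇒ h a h
  Stmt ⇒ h Op ⇒ h a h

h a h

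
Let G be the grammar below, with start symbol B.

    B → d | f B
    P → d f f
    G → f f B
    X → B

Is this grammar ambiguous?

(P, G, X are unreachable from B, so their rules don't affect L(B).) Restricted to the reachable nonterminals, every rule has the form A → t or A → t B, and no two rules for the same A share a first terminal. The grammar encodes a DFA — one run per string.

Unambiguous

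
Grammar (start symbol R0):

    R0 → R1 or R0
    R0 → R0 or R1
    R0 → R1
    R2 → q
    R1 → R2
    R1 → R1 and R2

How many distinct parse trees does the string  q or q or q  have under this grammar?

4

Parse trees for q or q or q:
  [R0 [R1 [R2 q]] or [R0 [R1 [R2 q]] or [R0 [R1 [R2 q]]]]]
  [R0 [R1 [R2 q]] or [R0 [R0 [R1 [R2 q]]] or [R1 [R2 q]]]]
  [R0 [R0 [R1 [R2 q]] or [R0 [R1 [R2 q]]]] or [R1 [R2 q]]]
  [R0 [R0 [R0 [R1 [R2 q]]] or [R1 [R2 q]]] or [R1 [R2 q]]]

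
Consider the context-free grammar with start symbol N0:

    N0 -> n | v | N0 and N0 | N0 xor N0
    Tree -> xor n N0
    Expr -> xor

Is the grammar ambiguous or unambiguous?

Ambiguous

Witness: n and n and n

Derivation 1: N0 ⇒ N0 and N0 ⇒ n and N0 ⇒ n and N0 and N0 ⇒ n and n and N0 ⇒ n and n and n
Derivation 2: N0 ⇒ N0 and N0 ⇒ N0 and N0 and N0 ⇒ n and N0 and N0 ⇒ n and n and N0 ⇒ n and n and n

Two distinct leftmost derivations for the same string.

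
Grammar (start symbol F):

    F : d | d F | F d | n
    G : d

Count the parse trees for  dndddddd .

Parse trees for dndddddd:
  [F d [F [F [F [F [F [F [F n] d] d] d] d] d] d]]
  [F [F d [F [F [F [F [F [F n] d] d] d] d] d]] d]
  [F [F [F d [F [F [F [F [F n] d] d] d] d]] d] d]
  [F [F [F [F d [F [F [F [F n] d] d] d]] d] d] d]
  [F [F [F [F [F d [F [F [F n] d] d]] d] d] d] d]
  [F [F [F [F [F [F d [F [F n] d]] d] d] d] d] d]
  [F [F [F [F [F [F [F d [F n]] d] d] d] d] d] d]

7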